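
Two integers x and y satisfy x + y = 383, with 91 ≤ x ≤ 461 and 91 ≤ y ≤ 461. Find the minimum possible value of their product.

xy = x(383 − x) is concave in x, so over [91, 292] it is minimized at an endpoint.
The extreme feasible split is x = 91, y = 292, giving xy = 26572.

26572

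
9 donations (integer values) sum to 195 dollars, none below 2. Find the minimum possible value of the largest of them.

22

The 9 values sum to 195, so their maximum is at least ⌈195/9⌉ = 22.
Achievable: 6 of them at 22 and 3 at 21 total 195.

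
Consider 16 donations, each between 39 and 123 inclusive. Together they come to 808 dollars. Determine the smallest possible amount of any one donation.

Minimizing one value means maximizing the remaining 15.
The other 15 can take up 15 × 123 = 1845 ≥ 808 − 39, so one donation can sit at its floor of 39.
Achievable: one at 39 and the other 15 totalling 769, which fits since 15 × 39 ≤ 769 ≤ 15 × 123.

39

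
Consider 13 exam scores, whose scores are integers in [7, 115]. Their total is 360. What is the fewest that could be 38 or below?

5

If only k of them are at most 38, the other 13 − k are at least 39, so the total is at least (13 − k)·39 + k·7.
This is ≤ 360, so (13 − k)·39 + 7k ≤ 360, which gives k ≥ 5.
Exactly 5 works: 5 values at 7 and 8 at 39 total 347; raise one of the low values by 13 (still ≤ 38) to hit 360.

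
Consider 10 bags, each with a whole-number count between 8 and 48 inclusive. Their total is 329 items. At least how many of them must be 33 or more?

Suppose at most 10 − j of them reach 33; then j values are ≤ 32 and the rest ≤ 48.
The total is then ≤ 32·j + 48·(10 − j) = 480 − 16j. For this to be ≥ 329 we need j ≤ 9, so at least 10 − 9 = 1 must reach 33.
Exactly 1 works: 1 value at 48 and 9 at 32 total 336; lower one of the high values by 7 (still ≥ 33) to hit 329.

1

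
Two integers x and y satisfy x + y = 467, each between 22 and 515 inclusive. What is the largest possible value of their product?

54522

For a fixed sum, the product xy is largest when x and y are as close as possible.
Taking x = 233 and y = 234 (both in [22, 515]) gives xy = 54522.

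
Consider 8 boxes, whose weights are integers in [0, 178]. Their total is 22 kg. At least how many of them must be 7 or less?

If only k of them are at most 7, the other 8 − k are at least 8, so the total is at least (8 − k)·8 + k·0.
This is ≤ 22, so (8 − k)·8 + 0k ≤ 22, which gives k ≥ 6.
Exactly 6 works: 6 values at 0 and 2 at 8 total 16; raise one of the low values by 6 (still ≤ 7) to hit 22.

6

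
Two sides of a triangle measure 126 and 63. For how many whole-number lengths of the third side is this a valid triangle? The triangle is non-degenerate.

125

The triangle inequality gives |126 − 63| < c < 126 + 63, i.e. 63 < c < 189.
So c can be any integer from 64 to 188: 125 values.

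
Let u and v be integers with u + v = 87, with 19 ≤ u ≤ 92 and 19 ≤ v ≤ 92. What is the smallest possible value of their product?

1292

For a fixed sum, uv is smallest when u and v are as far apart as possible.
The extreme feasible split is u = 19, v = 68, giving uv = 1292.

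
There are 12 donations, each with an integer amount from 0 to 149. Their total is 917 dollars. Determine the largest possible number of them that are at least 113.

Suppose k of them are at least 113. Those contribute at least 113 each and the other 12 − k at least 0 each.
So the total is at least 113k + 0(12 − k) = 0 + 113k. This must be ≤ 917, giving k ≤ 8.
k = 8 is achieved by 8 values at 113 and 4 at 0, total 904; add 13 to one value (staying below 113) to reach 917.

8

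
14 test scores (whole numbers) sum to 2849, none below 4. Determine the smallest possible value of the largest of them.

If every one of the 14 were at most 203, the total would be at most 14 × 203 = 2842 < 2849.
Equality holds with 7 values of 204 and 7 values of 203.

204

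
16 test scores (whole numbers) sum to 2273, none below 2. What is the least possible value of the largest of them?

If every one of the 16 were at most 142, the total would be at most 16 × 142 = 2272 < 2273.
Taking 15 copies of 142 and 1 copy of 143 gives exactly 2273, so 143 is attained.

143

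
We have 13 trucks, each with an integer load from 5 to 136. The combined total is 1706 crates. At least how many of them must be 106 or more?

Each value short of 106 is at most 105, costing at least 136 − 105 = 31 against the maximum total of 1768.
We can afford to lose at most 1768 − 1706 = 62, so at most ⌊62/31⌋ = 2 fall short, and at least 11 are ≥ 106.
Exactly 11 works: 11 values at 136 and 2 at 105 total 1706.

11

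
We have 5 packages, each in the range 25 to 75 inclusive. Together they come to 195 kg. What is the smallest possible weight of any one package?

25

Minimizing one value means maximizing the remaining 4.
The other 4 can take up 4 × 75 = 300 ≥ 195 − 25, so one package can sit at its floor of 25.
Achievable: one at 25 and the other 4 totalling 170, which fits since 4 × 25 ≤ 170 ≤ 4 × 75.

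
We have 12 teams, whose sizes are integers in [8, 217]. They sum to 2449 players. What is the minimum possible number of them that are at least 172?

If only k of them are at least 172, the other 12 − k are at most 171, so the total is at most k·217 + (12 − k)·171.
This must reach 2449, so k·217 + (12 − k)·171 ≥ 2449, giving k ≥ 9.
Exactly 9 works: 9 values at 217 and 3 at 171 total 2466; lower one of the high values by 17 (still ≥ 172) to hit 2449.

9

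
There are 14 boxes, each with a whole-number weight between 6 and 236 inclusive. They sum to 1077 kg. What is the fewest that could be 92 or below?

Let j be the number exceeding 92. Then the total is ≥ 93·j + 6·(14 − j) = 84 + 87j.
So 87j ≤ 993 and j ≤ 11; hence at least 14 − 11 = 3 are ≤ 92.
Exactly 3 works: 3 values at 6 and 11 at 93 total 1041; raise one of the low values by 36 (still ≤ 92) to hit 1077.

3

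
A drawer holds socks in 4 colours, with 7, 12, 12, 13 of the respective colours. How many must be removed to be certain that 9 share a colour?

In the worst case you take as many as possible of each colour without reaching 9: 7 + 8 + 8 + 8 = 31.
The next one must give 9 of some colour, so 31 + 1 = 32.

32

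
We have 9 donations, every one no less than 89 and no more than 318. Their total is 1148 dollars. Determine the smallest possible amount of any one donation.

89

To make one donation as small as possible, make the other 8 as large as possible.
The other 8 can take up 8 × 318 = 2544 ≥ 1148 − 89, so one donation can sit at its floor of 89.
Achievable: one at 89 and the other 8 totalling 1059, which fits since 8 × 89 ≤ 1059 ≤ 8 × 318.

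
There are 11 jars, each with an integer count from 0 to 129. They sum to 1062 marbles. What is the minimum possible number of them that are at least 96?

1

Each value short of 96 is at most 95, costing at least 129 − 95 = 34 against the maximum total of 1419.
We can afford to lose at most 1419 − 1062 = 357, so at most ⌊357/34⌋ = 10 fall short, and at least 1 are ≥ 96.
Exactly 1 works: 1 value at 129 and 10 at 95 total 1079; lower one of the high values by 17 (still ≥ 96) to hit 1062.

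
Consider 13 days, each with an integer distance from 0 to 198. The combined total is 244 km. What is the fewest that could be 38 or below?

7

Each value above 38 is at least 39, contributing at least 39 − 0 = 39 above the floor 0.
The sum exceeds the floor total 0 by 244, so at most ⌊244/39⌋ = 6 exceed 38, and at least 7 are ≤ 38.
Exactly 7 works: 7 values at 0 and 6 at 39 total 234; raise one of the low values by 10 (still ≤ 38) to hit 244.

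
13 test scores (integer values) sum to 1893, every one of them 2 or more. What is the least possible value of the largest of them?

146

If every one of the 13 were at most 145, the total would be at most 13 × 145 = 1885 < 1893.
Achievable: 8 of them at 146 and 5 at 145 total 1893.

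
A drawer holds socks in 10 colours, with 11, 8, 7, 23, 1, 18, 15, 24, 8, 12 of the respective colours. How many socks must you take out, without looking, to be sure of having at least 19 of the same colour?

117

In the worst case you take as many as possible of each colour without reaching 19: 11 + 8 + 7 + 18 + 1 + 18 + 15 + 18 + 8 + 12 = 116.
The next one must give 19 of some colour, so 116 + 1 = 117.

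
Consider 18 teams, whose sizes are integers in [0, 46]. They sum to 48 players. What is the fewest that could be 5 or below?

Each value above 5 is at least 6, contributing at least 6 − 0 = 6 above the floor 0.
The sum exceeds the floor total 0 by 48, so at most ⌊48/6⌋ = 8 exceed 5, and at least 10 are ≤ 5.
Exactly 10 works: 10 values at 0 and 8 at 6 total 48.

10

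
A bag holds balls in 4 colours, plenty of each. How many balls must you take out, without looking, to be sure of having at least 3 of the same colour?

You could draw 2 of every colour without reaching 3 of any — 8 in all.
One more forces 3 of some colour, so 8 + 1 = 9.

9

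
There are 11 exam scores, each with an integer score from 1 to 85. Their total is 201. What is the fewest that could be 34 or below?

6

Each value above 34 is at least 35, contributing at least 35 − 1 = 34 above the floor 1.
The sum exceeds the floor total 11 by 190, so at most ⌊190/34⌋ = 5 exceed 34, and at least 6 are ≤ 34.
Exactly 6 works: 6 values at 1 and 5 at 35 total 181; raise one of the low values by 20 (still ≤ 34) to hit 201.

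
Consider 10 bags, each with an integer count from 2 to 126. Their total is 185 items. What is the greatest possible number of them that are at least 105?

With k values at 105 or above and the rest at least 2, the sum is at least 20 + 103k.
Since the sum is 185, we need 103k ≤ 165, i.e. k ≤ 1.
k = 1 is achieved by 1 value at 105 and 9 at 2, total 123; add 62 to one value (staying below 105) to reach 185.

1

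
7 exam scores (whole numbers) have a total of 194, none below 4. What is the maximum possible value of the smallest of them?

27

The 7 values sum to 194, so their minimum is at most ⌊194/7⌋ = 27.
Achievable: 2 of them at 27 and 5 at 28 total 194.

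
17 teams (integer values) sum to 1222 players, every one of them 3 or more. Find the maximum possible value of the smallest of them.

The average is 1222/17 < 72, so some value is ≤ 71.
Taking 2 copies of 71 and 15 copies of 72 gives exactly 1222, so 71 is attained.

71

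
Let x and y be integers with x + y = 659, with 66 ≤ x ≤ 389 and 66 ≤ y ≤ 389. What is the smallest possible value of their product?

105030

xy = x(659 − x) is concave in x, so over [270, 389] it is minimized at an endpoint.
At the endpoint x = 270, y = 659 − 270 = 389, so xy = 270 × 389 = 105030.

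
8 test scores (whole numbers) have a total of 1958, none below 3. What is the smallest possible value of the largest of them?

The 8 values sum to 1958, so their maximum is at least ⌈1958/8⌉ = 245.
Achievable: 6 of them at 245 and 2 at 244 total 1958.

245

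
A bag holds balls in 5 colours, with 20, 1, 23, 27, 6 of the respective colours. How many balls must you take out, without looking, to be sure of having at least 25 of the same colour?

75

In the worst case you take as many as possible of each colour without reaching 25: 20 + 1 + 23 + 24 + 6 = 74.
The next one must give 25 of some colour, so 74 + 1 = 75.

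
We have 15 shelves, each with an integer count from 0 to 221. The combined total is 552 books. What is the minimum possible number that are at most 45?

3

If only k of them are at most 45, the other 15 − k are at least 46, so the total is at least (15 − k)·46 + k·0.
This is ≤ 552, so (15 − k)·46 + 0k ≤ 552, which gives k ≥ 3.
Exactly 3 works: 3 values at 0 and 12 at 46 total 552.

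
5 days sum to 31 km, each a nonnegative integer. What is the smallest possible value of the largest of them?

7

If every one of the 5 were at most 6, the total would be at most 5 × 6 = 30 < 31.
Achievable: 1 of them at 7 and 4 at 6 total 31.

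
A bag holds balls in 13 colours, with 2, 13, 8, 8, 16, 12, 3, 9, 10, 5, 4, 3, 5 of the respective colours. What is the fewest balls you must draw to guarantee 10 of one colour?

84

In the worst case you take as many as possible of each colour without reaching 10: 2 + 9 + 8 + 8 + 9 + 9 + 3 + 9 + 9 + 5 + 4 + 3 + 5 = 83.
The next one must give 10 of some colour, so 83 + 1 = 84.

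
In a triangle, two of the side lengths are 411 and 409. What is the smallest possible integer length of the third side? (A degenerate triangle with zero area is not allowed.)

The third side must exceed |411 − 409| = 2.
The smallest integer above 2 is 3.

3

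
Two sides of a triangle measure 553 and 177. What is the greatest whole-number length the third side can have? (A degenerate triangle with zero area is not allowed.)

729

The third side must be less than 553 + 177 = 730.
The largest integer below 730 is 729.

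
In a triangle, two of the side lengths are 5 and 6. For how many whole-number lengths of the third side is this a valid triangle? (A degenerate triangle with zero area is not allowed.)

The triangle inequality gives |5 − 6| < c < 5 + 6, i.e. 1 < c < 11.
So c can be any integer from 2 to 10: 9 values.

9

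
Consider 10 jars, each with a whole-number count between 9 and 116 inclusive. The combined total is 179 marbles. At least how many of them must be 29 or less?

6

Each value above 29 is at least 30, contributing at least 30 − 9 = 21 above the floor 9.
The sum exceeds the floor total 90 by 89, so at most ⌊89/21⌋ = 4 exceed 29, and at least 6 are ≤ 29.
Exactly 6 works: 6 values at 9 and 4 at 30 total 174; raise one of the low values by 5 (still ≤ 29) to hit 179.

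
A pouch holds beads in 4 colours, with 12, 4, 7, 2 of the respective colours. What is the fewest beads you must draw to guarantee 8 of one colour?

21

In the worst case you take as many as possible of each colour without reaching 8: 7 + 4 + 7 + 2 = 20.
The next one must give 8 of some colour, so 20 + 1 = 21.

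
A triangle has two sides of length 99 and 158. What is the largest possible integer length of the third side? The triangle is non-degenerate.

The third side must be less than 99 + 158 = 257.
The largest integer below 257 is 256.

256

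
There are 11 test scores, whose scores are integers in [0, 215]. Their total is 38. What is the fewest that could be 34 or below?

10

Each value above 34 is at least 35, contributing at least 35 − 0 = 35 above the floor 0.
The sum exceeds the floor total 0 by 38, so at most ⌊38/35⌋ = 1 exceed 34, and at least 10 are ≤ 34.
Exactly 10 works: 10 values at 0 and 1 at 35 total 35; raise one of the low values by 3 (still ≤ 34) to hit 38.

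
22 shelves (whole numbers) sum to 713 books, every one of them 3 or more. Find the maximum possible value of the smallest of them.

32

If every one of the 22 were at least 33, the total would be at least 22 × 33 = 726 > 713.
Equality holds with 13 values of 32 and 9 values of 33.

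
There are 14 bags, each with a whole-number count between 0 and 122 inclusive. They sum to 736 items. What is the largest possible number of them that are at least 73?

With k values at 73 or above and the rest at least 0, the sum is at least 0 + 73k.
Since the sum is 736, we need 73k ≤ 736, i.e. k ≤ 10.
k = 10 is achieved by 10 values at 73 and 4 at 0, total 730; add 6 to one value (staying below 73) to reach 736.

10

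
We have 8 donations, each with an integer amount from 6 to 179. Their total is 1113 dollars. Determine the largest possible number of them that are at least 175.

With k values at 175 or above and the rest at least 6, the sum is at least 48 + 169k.
Since the sum is 1113, we need 169k ≤ 1065, i.e. k ≤ 6.
k = 6 is achieved by 6 values at 175 and 2 at 6, total 1062; add 51 to one value (staying below 175) to reach 1113.

6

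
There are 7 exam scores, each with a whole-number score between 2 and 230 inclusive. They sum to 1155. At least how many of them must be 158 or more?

1

Each value short of 158 is at most 157, costing at least 230 − 157 = 73 against the maximum total of 1610.
We can afford to lose at most 1610 − 1155 = 455, so at most ⌊455/73⌋ = 6 fall short, and at least 1 are ≥ 158.
Exactly 1 works: 1 value at 230 and 6 at 157 total 1172; lower one of the high values by 17 (still ≥ 158) to hit 1155.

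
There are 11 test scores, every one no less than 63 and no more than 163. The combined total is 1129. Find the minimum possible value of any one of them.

63

Minimizing one value means maximizing the remaining 10.
The other 10 can take up 10 × 163 = 1630 ≥ 1129 − 63, so one score can sit at its floor of 63.
Achievable: one at 63 and the other 10 totalling 1066, which fits since 10 × 63 ≤ 1066 ≤ 10 × 163.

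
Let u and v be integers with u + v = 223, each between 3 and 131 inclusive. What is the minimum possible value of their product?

For a fixed sum, uv is smallest when u and v are as far apart as possible.
The extreme feasible split is u = 92, v = 131, giving uv = 12052.

12052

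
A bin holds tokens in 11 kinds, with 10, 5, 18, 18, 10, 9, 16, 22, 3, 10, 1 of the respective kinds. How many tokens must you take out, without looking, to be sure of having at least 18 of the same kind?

In the worst case you take as many as possible of each kind without reaching 18: 10 + 5 + 17 + 17 + 10 + 9 + 16 + 17 + 3 + 10 + 1 = 115.
The next one must give 18 of some kind, so 115 + 1 = 116.

116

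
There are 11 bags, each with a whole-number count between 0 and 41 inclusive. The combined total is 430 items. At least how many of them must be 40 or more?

1

Suppose at most 11 − j of them reach 40; then j values are ≤ 39 and the rest ≤ 41.
The total is then ≤ 39·j + 41·(11 − j) = 451 − 2j. For this to be ≥ 430 we need j ≤ 10, so at least 11 − 10 = 1 must reach 40.
Exactly 1 works: 1 value at 41 and 10 at 39 total 431; lower one of the high values by 1 (still ≥ 40) to hit 430.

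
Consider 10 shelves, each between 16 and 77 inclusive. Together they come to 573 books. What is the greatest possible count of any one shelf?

77

Maximizing one value means minimizing the remaining 9.
The other 9 contribute at least 9 × 16 = 144, leaving at most 573 − 144 = 429.
But each shelf is capped at 77, so the maximum is 77.
Achievable: one at 77 and the other 9 totalling 496, which fits since 9 × 16 ≤ 496 ≤ 9 × 77.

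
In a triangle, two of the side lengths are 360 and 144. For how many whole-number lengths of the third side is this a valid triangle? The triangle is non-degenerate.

The triangle inequality gives |360 − 144| < c < 360 + 144, i.e. 216 < c < 504.
So c can be any integer from 217 to 503: 287 values.

287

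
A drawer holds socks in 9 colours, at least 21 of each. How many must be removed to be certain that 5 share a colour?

37

You could draw 4 of every colour without reaching 5 of any — 36 in all.
One more forces 5 of some colour, so 36 + 1 = 37.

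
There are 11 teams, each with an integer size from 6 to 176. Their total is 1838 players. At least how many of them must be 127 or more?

If only k of them are at least 127, the other 11 − k are at most 126, so the total is at most k·176 + (11 − k)·126.
This must reach 1838, so k·176 + (11 − k)·126 ≥ 1838, giving k ≥ 10.
Exactly 10 works: 10 values at 176 and 1 at 126 total 1886; lower one of the high values by 48 (still ≥ 127) to hit 1838.

10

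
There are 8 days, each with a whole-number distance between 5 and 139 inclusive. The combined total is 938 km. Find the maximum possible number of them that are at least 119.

7

Suppose k of them are at least 119. Those contribute at least 119 each and the other 8 − k at least 5 each.
So the total is at least 119k + 5(8 − k) = 40 + 114k. This must be ≤ 938, giving k ≤ 7.
k = 7 is achieved by 7 values at 119 and 1 at 5, total 838; add 100 to one value (staying below 119) to reach 938.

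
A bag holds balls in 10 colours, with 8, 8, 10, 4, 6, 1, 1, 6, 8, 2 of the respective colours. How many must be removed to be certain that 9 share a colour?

53

In the worst case you take as many as possible of each colour without reaching 9: 8 + 8 + 8 + 4 + 6 + 1 + 1 + 6 + 8 + 2 = 52.
The next one must give 9 of some colour, so 52 + 1 = 53.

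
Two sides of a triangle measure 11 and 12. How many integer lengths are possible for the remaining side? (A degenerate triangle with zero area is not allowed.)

The triangle inequality gives |11 − 12| < c < 11 + 12, i.e. 1 < c < 23.
So c can be any integer from 2 to 22: 21 values.

21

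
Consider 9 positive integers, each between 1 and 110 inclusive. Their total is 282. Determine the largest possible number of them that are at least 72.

If k of the values are ≥ 72, the total is ≥ 72k + 1(9 − k).
Setting 72k + 1(9 − k) ≤ 282 gives 71k ≤ 273, so k ≤ 3.
k = 3 is achieved by 3 values at 72 and 6 at 1, total 222; add 60 to one value (staying below 72) to reach 282.

3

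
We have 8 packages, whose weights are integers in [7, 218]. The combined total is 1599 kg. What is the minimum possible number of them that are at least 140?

7

Each value short of 140 is at most 139, costing at least 218 − 139 = 79 against the maximum total of 1744.
We can afford to lose at most 1744 − 1599 = 145, so at most ⌊145/79⌋ = 1 fall short, and at least 7 are ≥ 140.
Exactly 7 works: 7 values at 218 and 1 at 139 total 1665; lower one of the high values by 66 (still ≥ 140) to hit 1599.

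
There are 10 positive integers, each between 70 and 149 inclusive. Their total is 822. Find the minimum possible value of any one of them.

Minimizing one value means maximizing the remaining 9.
The other 9 can take up 9 × 149 = 1341 ≥ 822 − 70, so one integer can sit at its floor of 70.
Achievable: one at 70 and the other 9 totalling 752, which fits since 9 × 70 ≤ 752 ≤ 9 × 149.

70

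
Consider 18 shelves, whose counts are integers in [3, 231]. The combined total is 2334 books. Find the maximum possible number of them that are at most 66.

Each value at 66 or below falls at least 231 − 66 = 165 short of the ceiling 231.
The ceiling total is 18 × 231 = 4158, and we need 2334, so at most ⌊(4158 − 2334)/165⌋ = 11 can be that low.
k = 11 is achieved by 11 values at 66 and 7 at 231, total 2343; lower one of the 231's by 9 (still > 66) to reach 2334.

11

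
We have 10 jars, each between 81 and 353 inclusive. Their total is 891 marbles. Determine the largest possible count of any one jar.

To make one jar as large as possible, make the other 9 as small as possible.
The other 9 contribute at least 9 × 81 = 729, leaving at most 891 − 729 = 162.
Since 162 ≤ 353, this is achievable: one at 162 and 9 at 81.

162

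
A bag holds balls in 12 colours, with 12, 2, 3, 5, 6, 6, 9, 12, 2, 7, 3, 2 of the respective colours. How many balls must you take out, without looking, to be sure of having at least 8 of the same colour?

In the worst case you take as many as possible of each colour without reaching 8: 7 + 2 + 3 + 5 + 6 + 6 + 7 + 7 + 2 + 7 + 3 + 2 = 57.
The next one must give 8 of some colour, so 57 + 1 = 58.

58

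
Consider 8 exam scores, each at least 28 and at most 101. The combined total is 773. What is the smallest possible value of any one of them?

66

Minimizing one value means maximizing the remaining 7.
The other 7 contribute at most 7 × 101 = 707, leaving at least 773 − 707 = 66.
Since 66 ≥ 28, this is achievable: one at 66 and 7 at 101.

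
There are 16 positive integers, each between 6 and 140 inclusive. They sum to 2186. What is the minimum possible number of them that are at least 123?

Each value short of 123 is at most 122, costing at least 140 − 122 = 18 against the maximum total of 2240.
We can afford to lose at most 2240 − 2186 = 54, so at most ⌊54/18⌋ = 3 fall short, and at least 13 are ≥ 123.
Exactly 13 works: 13 values at 140 and 3 at 122 total 2186.

13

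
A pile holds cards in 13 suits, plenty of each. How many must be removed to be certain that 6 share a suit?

You could draw 5 of every suit without reaching 6 of any — 65 in all.
One more forces 6 of some suit, so 65 + 1 = 66.

66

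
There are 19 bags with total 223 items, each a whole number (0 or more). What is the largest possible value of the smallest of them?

The average is 223/19 < 12, so some value is ≤ 11.
Equality holds with 5 values of 11 and 14 values of 12.

11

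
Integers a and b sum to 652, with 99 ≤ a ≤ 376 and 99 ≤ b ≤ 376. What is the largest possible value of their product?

For a fixed sum, the product ab is largest when a and b are as close as possible.
Taking a = 326 and b = 326 (both in [99, 376]) gives ab = 106276.

106276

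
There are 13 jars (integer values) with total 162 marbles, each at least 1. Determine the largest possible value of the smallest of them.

The average is 162/13 < 13, so some value is ≤ 12.
Taking 7 copies of 12 and 6 copies of 13 gives exactly 162, so 12 is attained.

12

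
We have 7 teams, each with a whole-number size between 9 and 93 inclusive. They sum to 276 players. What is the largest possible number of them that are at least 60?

Suppose k of them are at least 60. Those contribute at least 60 each and the other 7 − k at least 9 each.
So the total is at least 60k + 9(7 − k) = 63 + 51k. This must be ≤ 276, giving k ≤ 4.
k = 4 is achieved by 4 values at 60 and 3 at 9, total 267; add 9 to one value (staying below 60) to reach 276.

4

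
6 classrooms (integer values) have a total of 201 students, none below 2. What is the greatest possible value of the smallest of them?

If every one of the 6 were at least 34, the total would be at least 6 × 34 = 204 > 201.
Achievable: 3 of them at 33 and 3 at 34 total 201.

33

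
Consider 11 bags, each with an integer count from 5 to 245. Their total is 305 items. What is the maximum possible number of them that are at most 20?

10

Suppose k of them are at most 20. Those contribute at most 20 each and the rest at most 245 each.
So the total is at most 20k + 245(11 − k) = 2695 − 225k. This must still be ≥ 305, so k ≤ 10.
k = 10 is achieved by 10 values at 20 and 1 at 245, total 445; lower one of the 245's by 140 (still > 20) to reach 305.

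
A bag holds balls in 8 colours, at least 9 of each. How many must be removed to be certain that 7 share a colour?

49

In the worst case you draw 6 of each of the 8 colours: 8 × 6 = 48.
One more forces 7 of some colour, so 48 + 1 = 49.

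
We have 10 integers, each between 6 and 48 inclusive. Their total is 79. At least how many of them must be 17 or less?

Each value above 17 is at least 18, contributing at least 18 − 6 = 12 above the floor 6.
The sum exceeds the floor total 60 by 19, so at most ⌊19/12⌋ = 1 exceed 17, and at least 9 are ≤ 17.
Exactly 9 works: 9 values at 6 and 1 at 18 total 72; raise one of the low values by 7 (still ≤ 17) to hit 79.

9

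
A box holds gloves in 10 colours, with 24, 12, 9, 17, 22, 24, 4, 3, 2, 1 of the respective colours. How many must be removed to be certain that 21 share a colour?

In the worst case you take as many as possible of each colour without reaching 21: 20 + 12 + 9 + 17 + 20 + 20 + 4 + 3 + 2 + 1 = 108.
The next one must give 21 of some colour, so 108 + 1 = 109.

109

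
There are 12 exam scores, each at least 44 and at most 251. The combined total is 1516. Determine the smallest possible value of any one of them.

Minimizing one value means maximizing the remaining 11.
The other 11 can take up 11 × 251 = 2761 ≥ 1516 − 44, so one score can sit at its floor of 44.
Achievable: one at 44 and the other 11 totalling 1472, which fits since 11 × 44 ≤ 1472 ≤ 11 × 251.

44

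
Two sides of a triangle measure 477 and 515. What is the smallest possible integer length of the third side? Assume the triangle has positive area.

The third side must exceed |477 − 515| = 38.
The smallest integer above 38 is 39.

39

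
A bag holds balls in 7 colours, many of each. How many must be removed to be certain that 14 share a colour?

92

You could draw 13 of every colour without reaching 14 of any — 91 in all.
One more forces 14 of some colour, so 91 + 1 = 92.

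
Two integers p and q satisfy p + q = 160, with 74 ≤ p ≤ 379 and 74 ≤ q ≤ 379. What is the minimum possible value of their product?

6364

pq = p(160 − p) is concave in p, so over [74, 86] it is minimized at an endpoint.
The extreme feasible split is p = 74, q = 86, giving pq = 6364.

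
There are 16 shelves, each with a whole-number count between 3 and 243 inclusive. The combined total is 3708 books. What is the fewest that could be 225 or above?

If only k of them are at least 225, the other 16 − k are at most 224, so the total is at most k·243 + (16 − k)·224.
This must reach 3708, so k·243 + (16 − k)·224 ≥ 3708, giving k ≥ 7.
Exactly 7 works: 7 values at 243 and 9 at 224 total 3717; lower one of the high values by 9 (still ≥ 225) to hit 3708.

7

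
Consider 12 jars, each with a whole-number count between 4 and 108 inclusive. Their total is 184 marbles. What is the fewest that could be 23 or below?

6

Each value above 23 is at least 24, contributing at least 24 − 4 = 20 above the floor 4.
The sum exceeds the floor total 48 by 136, so at most ⌊136/20⌋ = 6 exceed 23, and at least 6 are ≤ 23.
Exactly 6 works: 6 values at 4 and 6 at 24 total 168; raise one of the low values by 16 (still ≤ 23) to hit 184.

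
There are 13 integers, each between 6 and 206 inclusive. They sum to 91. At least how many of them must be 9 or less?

Let j be the number exceeding 9. Then the total is ≥ 10·j + 6·(13 − j) = 78 + 4j.
So 4j ≤ 13 and j ≤ 3; hence at least 13 − 3 = 10 are ≤ 9.
Exactly 10 works: 10 values at 6 and 3 at 10 total 90; raise one of the low values by 1 (still ≤ 9) to hit 91.

10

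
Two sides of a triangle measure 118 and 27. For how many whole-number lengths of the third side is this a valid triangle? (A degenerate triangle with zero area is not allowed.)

53

The triangle inequality gives |118 − 27| < c < 118 + 27, i.e. 91 < c < 145.
So c can be any integer from 92 to 144: 53 values.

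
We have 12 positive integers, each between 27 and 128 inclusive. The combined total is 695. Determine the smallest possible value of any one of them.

27

Minimizing one value means maximizing the remaining 11.
The other 11 can take up 11 × 128 = 1408 ≥ 695 − 27, so one integer can sit at its floor of 27.
Achievable: one at 27 and the other 11 totalling 668, which fits since 11 × 27 ≤ 668 ≤ 11 × 128.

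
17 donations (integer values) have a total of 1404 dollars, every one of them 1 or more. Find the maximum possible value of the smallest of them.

82

The average is 1404/17 < 83, so some value is ≤ 82.
Achievable: 7 of them at 82 and 10 at 83 total 1404.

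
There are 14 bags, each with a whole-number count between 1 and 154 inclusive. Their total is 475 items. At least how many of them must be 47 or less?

Let j be the number exceeding 47. Then the total is ≥ 48·j + 1·(14 − j) = 14 + 47j.
So 47j ≤ 461 and j ≤ 9; hence at least 14 − 9 = 5 are ≤ 47.
Exactly 5 works: 5 values at 1 and 9 at 48 total 437; raise one of the low values by 38 (still ≤ 47) to hit 475.

5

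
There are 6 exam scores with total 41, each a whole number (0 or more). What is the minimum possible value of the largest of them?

7

Some value must be at least ⌈41/6⌉ = 7, since 6 × 6 = 36 < 41.
Equality holds with 5 values of 7 and 1 value of 6.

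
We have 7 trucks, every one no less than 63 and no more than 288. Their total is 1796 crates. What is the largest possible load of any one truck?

Maximizing one value means minimizing the remaining 6.
The other 6 contribute at least 6 × 63 = 378, leaving at most 1796 − 378 = 1418.
But each truck is capped at 288, so the maximum is 288.
Achievable: one at 288 and the other 6 totalling 1508, which fits since 6 × 63 ≤ 1508 ≤ 6 × 288.

288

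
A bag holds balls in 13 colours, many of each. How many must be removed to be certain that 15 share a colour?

In the worst case you draw 14 of each of the 13 colours: 13 × 14 = 182.
One more forces 15 of some colour, so 182 + 1 = 183.

183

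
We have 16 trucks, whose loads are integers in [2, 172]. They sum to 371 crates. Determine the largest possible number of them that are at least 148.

2

Suppose k of them are at least 148. Those contribute at least 148 each and the other 16 − k at least 2 each.
So the total is at least 148k + 2(16 − k) = 32 + 146k. This must be ≤ 371, giving k ≤ 2.
k = 2 is achieved by 2 values at 148 and 14 at 2, total 324; add 47 to one value (staying below 148) to reach 371.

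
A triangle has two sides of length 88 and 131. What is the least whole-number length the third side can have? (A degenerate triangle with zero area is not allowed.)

The third side must exceed |88 − 131| = 43.
The smallest integer above 43 is 44.

44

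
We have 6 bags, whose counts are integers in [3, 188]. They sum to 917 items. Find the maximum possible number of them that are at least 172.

5

Suppose k of them are at least 172. Those contribute at least 172 each and the other 6 − k at least 3 each.
So the total is at least 172k + 3(6 − k) = 18 + 169k. This must be ≤ 917, giving k ≤ 5.
k = 5 is achieved by 5 values at 172 and 1 at 3, total 863; add 54 to one value (staying below 172) to reach 917.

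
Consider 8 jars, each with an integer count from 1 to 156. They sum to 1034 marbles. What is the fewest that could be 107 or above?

4

Suppose at most 8 − j of them reach 107; then j values are ≤ 106 and the rest ≤ 156.
The total is then ≤ 106·j + 156·(8 − j) = 1248 − 50j. For this to be ≥ 1034 we need j ≤ 4, so at least 8 − 4 = 4 must reach 107.
Exactly 4 works: 4 values at 156 and 4 at 106 total 1048; lower one of the high values by 14 (still ≥ 107) to hit 1034.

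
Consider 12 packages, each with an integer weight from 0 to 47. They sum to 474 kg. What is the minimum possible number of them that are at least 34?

If only k of them are at least 34, the other 12 − k are at most 33, so the total is at most k·47 + (12 − k)·33.
This must reach 474, so k·47 + (12 − k)·33 ≥ 474, giving k ≥ 6.
Exactly 6 works: 6 values at 47 and 6 at 33 total 480; lower one of the high values by 6 (still ≥ 34) to hit 474.

6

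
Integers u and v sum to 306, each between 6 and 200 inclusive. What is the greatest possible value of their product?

23409

uv = u(306 − u) is maximized when u is as near 306/2 as the bounds allow.
Taking u = 153 and v = 153 (both in [6, 200]) gives uv = 23409.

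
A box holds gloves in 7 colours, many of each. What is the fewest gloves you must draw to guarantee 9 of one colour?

57

In the worst case you draw 8 of each of the 7 colours: 7 × 8 = 56.
One more forces 9 of some colour, so 56 + 1 = 57.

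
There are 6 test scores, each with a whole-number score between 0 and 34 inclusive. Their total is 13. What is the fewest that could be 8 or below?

5

If only k of them are at most 8, the other 6 − k are at least 9, so the total is at least (6 − k)·9 + k·0.
This is ≤ 13, so (6 − k)·9 + 0k ≤ 13, which gives k ≥ 5.
Exactly 5 works: 5 values at 0 and 1 at 9 total 9; raise one of the low values by 4 (still ≤ 8) to hit 13.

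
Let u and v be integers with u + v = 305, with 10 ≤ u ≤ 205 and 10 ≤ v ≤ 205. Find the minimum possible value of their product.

Since u + v is fixed, pushing one of them to its bound minimizes the product.
At the endpoint u = 100, v = 305 − 100 = 205, so uv = 100 × 205 = 20500.

20500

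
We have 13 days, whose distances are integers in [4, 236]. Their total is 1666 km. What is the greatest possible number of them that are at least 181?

If k of the values are ≥ 181, the total is ≥ 181k + 4(13 − k).
Setting 181k + 4(13 − k) ≤ 1666 gives 177k ≤ 1614, so k ≤ 9.
k = 9 is achieved by 9 values at 181 and 4 at 4, total 1645; add 21 to one value (staying below 181) to reach 1666.

9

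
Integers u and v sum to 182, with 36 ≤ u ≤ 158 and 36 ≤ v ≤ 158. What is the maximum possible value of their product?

uv = u(182 − u) is maximized when u is as near 182/2 as the bounds allow.
Taking u = 91 and v = 91 (both in [36, 158]) gives uv = 8281.

8281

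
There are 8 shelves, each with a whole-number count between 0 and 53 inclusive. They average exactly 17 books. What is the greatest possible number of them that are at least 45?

3

The total is 8 × 17 = 136.
Suppose k of them are at least 45. Those contribute at least 45 each and the other 8 − k at least 0 each.
So the total is at least 45k + 0(8 − k) = 0 + 45k. This must be ≤ 136, giving k ≤ 3.
k = 3 is achieved by 3 values at 45 and 5 at 0, total 135; add 1 to one value (staying below 45) to reach 136.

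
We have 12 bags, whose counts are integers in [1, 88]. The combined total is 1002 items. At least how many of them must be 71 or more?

9

Suppose at most 12 − j of them reach 71; then j values are ≤ 70 and the rest ≤ 88.
The total is then ≤ 70·j + 88·(12 − j) = 1056 − 18j. For this to be ≥ 1002 we need j ≤ 3, so at least 12 − 3 = 9 must reach 71.
Exactly 9 works: 9 values at 88 and 3 at 70 total 1002.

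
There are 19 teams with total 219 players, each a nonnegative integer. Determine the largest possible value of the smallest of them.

If every one of the 19 were at least 12, the total would be at least 19 × 12 = 228 > 219.
Equality holds with 9 values of 11 and 10 values of 12.

11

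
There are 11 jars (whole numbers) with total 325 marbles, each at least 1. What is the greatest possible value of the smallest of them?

29

The 11 values sum to 325, so their minimum is at most ⌊325/11⌋ = 29.
Taking 5 copies of 29 and 6 copies of 30 gives exactly 325, so 29 is attained.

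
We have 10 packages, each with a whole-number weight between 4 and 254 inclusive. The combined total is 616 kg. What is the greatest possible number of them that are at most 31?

8

Suppose k of them are at most 31. Those contribute at most 31 each and the rest at most 254 each.
So the total is at most 31k + 254(10 − k) = 2540 − 223k. This must still be ≥ 616, so k ≤ 8.
k = 8 is achieved by 8 values at 31 and 2 at 254, total 756; lower one of the 254's by 140 (still > 31) to reach 616.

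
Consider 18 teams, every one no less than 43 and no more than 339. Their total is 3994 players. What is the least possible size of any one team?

To make one team as small as possible, make the other 17 as large as possible.
The other 17 can take up 17 × 339 = 5763 ≥ 3994 − 43, so one team can sit at its floor of 43.
Achievable: one at 43 and the other 17 totalling 3951, which fits since 17 × 43 ≤ 3951 ≤ 17 × 339.

43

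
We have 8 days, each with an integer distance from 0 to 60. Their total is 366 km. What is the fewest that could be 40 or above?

3

Suppose at most 8 − j of them reach 40; then j values are ≤ 39 and the rest ≤ 60.
The total is then ≤ 39·j + 60·(8 − j) = 480 − 21j. For this to be ≥ 366 we need j ≤ 5, so at least 8 − 5 = 3 must reach 40.
Exactly 3 works: 3 values at 60 and 5 at 39 total 375; lower one of the high values by 9 (still ≥ 40) to hit 366.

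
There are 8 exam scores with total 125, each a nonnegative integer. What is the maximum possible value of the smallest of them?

If every one of the 8 were at least 16, the total would be at least 8 × 16 = 128 > 125.
Taking 3 copies of 15 and 5 copies of 16 gives exactly 125, so 15 is attained.

15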